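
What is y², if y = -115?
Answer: 13225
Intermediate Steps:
y² = (-115)² = 13225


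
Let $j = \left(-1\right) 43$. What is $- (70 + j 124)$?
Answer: $5262$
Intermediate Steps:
$j = -43$
$- (70 + j 124) = - (70 - 5332) = \left(-1\right) \left(-5262\right) = 5262$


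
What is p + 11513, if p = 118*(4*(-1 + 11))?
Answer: 16233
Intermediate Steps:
p = 4720 (p = 118*(4*10) = 118*40 = 4720)
p + 11513 = 4720 + 11513 = 16233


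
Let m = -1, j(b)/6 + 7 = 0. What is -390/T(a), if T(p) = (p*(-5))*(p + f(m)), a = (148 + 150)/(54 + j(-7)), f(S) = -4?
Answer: 2808/18625 ≈ 0.15077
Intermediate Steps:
j(b) = -42 (j(b) = -42 + 6*0 = -42 + 0 = -42)
a = 149/6 (a = (148 + 150)/(54 - 42) = 298/12 = 298*(1/12) = 149/6 ≈ 24.833)
T(p) = -5*p*(-4 + p) (T(p) = (p*(-5))*(p - 4) = (-5*p)*(-4 + p) = -5*p*(-4 + p))
-390/T(a) = -390*6/(745*(4 - 1*149/6)) = -390*6/(745*(4 - 149/6)) = -390/(5*(149/6)*(-125/6)) = -390/(-93125/36) = -390*(-36/93125) = 2808/18625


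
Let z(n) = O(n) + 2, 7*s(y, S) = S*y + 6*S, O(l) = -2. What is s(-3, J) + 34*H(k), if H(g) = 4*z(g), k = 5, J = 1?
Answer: 3/7 ≈ 0.42857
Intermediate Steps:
s(y, S) = 6*S/7 + S*y/7 (s(y, S) = (S*y + 6*S)/7 = (6*S + S*y)/7 = 6*S/7 + S*y/7)
z(n) = 0 (z(n) = -2 + 2 = 0)
H(g) = 0 (H(g) = 4*0 = 0)
s(-3, J) + 34*H(k) = (⅐)*1*(6 - 3) + 34*0 = (⅐)*1*3 + 0 = 3/7 + 0 = 3/7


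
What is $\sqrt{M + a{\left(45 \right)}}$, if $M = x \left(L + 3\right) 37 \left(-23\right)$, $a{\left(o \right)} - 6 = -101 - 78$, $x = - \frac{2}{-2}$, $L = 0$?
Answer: $i \sqrt{2726} \approx 52.211 i$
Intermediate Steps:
$x = 1$ ($x = \left(-2\right) \left(- \frac{1}{2}\right) = 1$)
$a{\left(o \right)} = -173$ ($a{\left(o \right)} = 6 - 179 = -173$)
$M = -2553$ ($M = 1 \left(0 + 3\right) 37 \left(-23\right) = 1 \cdot 3 \cdot 37 \left(-23\right) = 3 \cdot 37 \left(-23\right) = 111 \left(-23\right) = -2553$)
$\sqrt{M + a{\left(45 \right)}} = \sqrt{-2553 - 173} = \sqrt{-2726} = i \sqrt{2726}$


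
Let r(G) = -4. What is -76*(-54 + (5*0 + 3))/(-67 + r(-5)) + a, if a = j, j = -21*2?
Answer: -6858/71 ≈ -96.592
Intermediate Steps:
j = -42
a = -42
-76*(-54 + (5*0 + 3))/(-67 + r(-5)) + a = -76*(-54 + (5*0 + 3))/(-67 - 4) - 42 = -76*(-54 + (0 + 3))/(-71) - 42 = -76*(-54 + 3)*(-1)/71 - 42 = -(-3876)*(-1)/71 - 42 = -76*51/71 - 42 = -3876/71 - 42 = -6858/71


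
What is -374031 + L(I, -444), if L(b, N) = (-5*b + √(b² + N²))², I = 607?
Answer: 9402779 - 6070*√565585 ≈ 4.8378e+6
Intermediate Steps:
L(b, N) = (√(N² + b²) - 5*b)² (L(b, N) = (-5*b + √(N² + b²))² = (√(N² + b²) - 5*b)²)
-374031 + L(I, -444) = -374031 + (-√((-444)² + 607²) + 5*607)² = -374031 + (-√(197136 + 368449) + 3035)² = -374031 + (-√565585 + 3035)² = -374031 + (3035 - √565585)²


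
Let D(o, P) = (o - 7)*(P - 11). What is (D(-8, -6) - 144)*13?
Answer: 1443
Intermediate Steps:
D(o, P) = (-11 + P)*(-7 + o) (D(o, P) = (-7 + o)*(-11 + P) = (-11 + P)*(-7 + o))
(D(-8, -6) - 144)*13 = ((77 - 11*(-8) - 7*(-6) - 6*(-8)) - 144)*13 = ((77 + 88 + 42 + 48) - 144)*13 = (255 - 144)*13 = 111*13 = 1443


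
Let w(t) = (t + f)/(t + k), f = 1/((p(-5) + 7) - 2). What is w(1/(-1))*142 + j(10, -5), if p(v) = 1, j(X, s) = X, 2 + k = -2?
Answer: 101/3 ≈ 33.667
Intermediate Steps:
k = -4 (k = -2 - 2 = -4)
f = ⅙ (f = 1/((1 + 7) - 2) = 1/(8 - 2) = 1/6 = ⅙ ≈ 0.16667)
w(t) = (⅙ + t)/(-4 + t) (w(t) = (t + ⅙)/(t - 4) = (⅙ + t)/(-4 + t))
w(1/(-1))*142 + j(10, -5) = ((⅙ + 1/(-1))/(-4 + 1/(-1)))*142 + 10 = ((⅙ - 1)/(-4 - 1))*142 + 10 = (-⅚/(-5))*142 + 10 = -⅕*(-⅚)*142 + 10 = (⅙)*142 + 10 = 71/3 + 10 = 101/3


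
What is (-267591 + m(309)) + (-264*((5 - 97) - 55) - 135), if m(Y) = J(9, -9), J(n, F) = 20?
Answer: -228898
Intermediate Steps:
m(Y) = 20
(-267591 + m(309)) + (-264*((5 - 97) - 55) - 135) = (-267591 + 20) + (-264*((5 - 97) - 55) - 135) = -267571 + (-264*(-92 - 55) - 135) = -267571 + (-264*(-147) - 135) = -267571 + (38808 - 135) = -267571 + 38673 = -228898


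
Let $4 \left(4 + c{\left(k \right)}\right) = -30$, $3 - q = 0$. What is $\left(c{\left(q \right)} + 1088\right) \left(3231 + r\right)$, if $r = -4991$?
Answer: $-1894640$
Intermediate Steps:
$q = 3$ ($q = 3 - 0 = 3 + 0 = 3$)
$c{\left(k \right)} = - \frac{23}{2}$ ($c{\left(k \right)} = -4 + \frac{1}{4} \left(-30\right) = -4 - \frac{15}{2} = - \frac{23}{2}$)
$\left(c{\left(q \right)} + 1088\right) \left(3231 + r\right) = \left(- \frac{23}{2} + 1088\right) \left(3231 - 4991\right) = \frac{2153}{2} \left(-1760\right) = -1894640$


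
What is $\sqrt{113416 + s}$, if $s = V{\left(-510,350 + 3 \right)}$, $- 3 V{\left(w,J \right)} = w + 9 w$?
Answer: $2 \sqrt{28779} \approx 339.29$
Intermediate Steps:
$V{\left(w,J \right)} = - \frac{10 w}{3}$ ($V{\left(w,J \right)} = - \frac{w + 9 w}{3} = - \frac{10 w}{3}$)
$s = 1700$ ($s = \left(- \frac{10}{3}\right) \left(-510\right) = 1700$)
$\sqrt{113416 + s} = \sqrt{113416 + 1700} = \sqrt{115116} = 2 \sqrt{28779}$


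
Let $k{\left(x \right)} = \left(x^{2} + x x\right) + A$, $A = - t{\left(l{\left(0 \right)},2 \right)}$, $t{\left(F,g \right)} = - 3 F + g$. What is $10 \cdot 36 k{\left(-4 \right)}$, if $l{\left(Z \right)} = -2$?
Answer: $8640$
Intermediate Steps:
$t{\left(F,g \right)} = g - 3 F$
$A = -8$ ($A = - (2 - -6) = - (2 + 6) = \left(-1\right) 8 = -8$)
$k{\left(x \right)} = -8 + 2 x^{2}$ ($k{\left(x \right)} = \left(x^{2} + x x\right) - 8 = \left(x^{2} + x^{2}\right) - 8 = 2 x^{2} - 8 = -8 + 2 x^{2}$)
$10 \cdot 36 k{\left(-4 \right)} = 10 \cdot 36 \left(-8 + 2 \left(-4\right)^{2}\right) = 360 \left(-8 + 2 \cdot 16\right) = 360 \left(-8 + 32\right) = 360 \cdot 24 = 8640$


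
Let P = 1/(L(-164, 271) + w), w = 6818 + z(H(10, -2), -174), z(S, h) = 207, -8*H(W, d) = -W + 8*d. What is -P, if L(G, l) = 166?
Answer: -1/7191 ≈ -0.00013906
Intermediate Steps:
H(W, d) = -d + W/8 (H(W, d) = -(-W + 8*d)/8 = -d + W/8)
w = 7025 (w = 6818 + 207 = 7025)
P = 1/7191 (P = 1/(166 + 7025) = 1/7191 ≈ 0.00013906)
-P = -1*1/7191 = -1/7191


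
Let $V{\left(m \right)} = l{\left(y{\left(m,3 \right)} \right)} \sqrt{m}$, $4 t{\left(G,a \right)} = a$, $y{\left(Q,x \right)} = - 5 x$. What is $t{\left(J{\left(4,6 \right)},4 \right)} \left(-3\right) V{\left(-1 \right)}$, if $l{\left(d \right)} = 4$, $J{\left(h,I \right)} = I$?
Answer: $- 12 i \approx - 12.0 i$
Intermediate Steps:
$t{\left(G,a \right)} = \frac{a}{4}$
$V{\left(m \right)} = 4 \sqrt{m}$
$t{\left(J{\left(4,6 \right)},4 \right)} \left(-3\right) V{\left(-1 \right)} = \frac{1}{4} \cdot 4 \left(-3\right) 4 \sqrt{-1} = 1 \left(-3\right) 4 i = - 3 \cdot 4 i = - 12 i$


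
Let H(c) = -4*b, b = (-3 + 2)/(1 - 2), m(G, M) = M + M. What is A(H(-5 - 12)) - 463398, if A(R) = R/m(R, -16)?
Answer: -3707183/8 ≈ -4.6340e+5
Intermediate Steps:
m(G, M) = 2*M
b = 1 (b = -1/(-1) = -1*(-1) = 1)
H(c) = -4 (H(c) = -4*1 = -4)
A(R) = -R/32 (A(R) = R/((2*(-16))) = R/(-32) = R*(-1/32) = -R/32)
A(H(-5 - 12)) - 463398 = -1/32*(-4) - 463398 = 1/8 - 463398 = -3707183/8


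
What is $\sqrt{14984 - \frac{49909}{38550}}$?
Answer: $\frac{\sqrt{890633434722}}{7710} \approx 122.4$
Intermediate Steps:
$\sqrt{14984 - \frac{49909}{38550}} = \sqrt{\frac{577583291}{38550}} = \frac{\sqrt{890633434722}}{7710}$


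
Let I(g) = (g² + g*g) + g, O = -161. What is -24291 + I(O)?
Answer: 27390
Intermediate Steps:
I(g) = g + 2*g² (I(g) = (g² + g²) + g = 2*g² + g = g + 2*g²)
-24291 + I(O) = -24291 - 161*(1 + 2*(-161)) = -24291 - 161*(1 - 322) = -24291 - 161*(-321) = -24291 + 51681 = 27390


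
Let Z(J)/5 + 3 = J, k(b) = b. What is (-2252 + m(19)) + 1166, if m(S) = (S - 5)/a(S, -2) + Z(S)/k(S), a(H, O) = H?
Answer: -20540/19 ≈ -1081.1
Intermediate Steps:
Z(J) = -15 + 5*J
m(S) = (-15 + 5*S)/S + (-5 + S)/S (m(S) = (S - 5)/S + (-15 + 5*S)/S = (-5 + S)/S + (-15 + 5*S)/S = (-15 + 5*S)/S + (-5 + S)/S)
(-2252 + m(19)) + 1166 = (-2252 + (6 - 20/19)) + 1166 = (-2252 + 94/19) + 1166 = -42694/19 + 1166 = -20540/19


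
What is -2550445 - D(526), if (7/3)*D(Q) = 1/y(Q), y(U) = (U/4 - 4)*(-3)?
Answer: -4552544323/1785 ≈ -2.5504e+6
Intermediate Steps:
y(U) = 12 - 3*U/4 (y(U) = (U*(¼) - 4)*(-3) = (U/4 - 4)*(-3) = (-4 + U/4)*(-3) = 12 - 3*U/4)
D(Q) = 3/(7*(12 - 3*Q/4))
-2550445 - D(526) = -2550445 - (-4)/(-112 + 7*526) = -2550445 - (-4)/(-112 + 3682) = -2550445 - (-4)/3570 = -2550445 - 1*(-2/1785) = -2550445 + 2/1785 = -4552544323/1785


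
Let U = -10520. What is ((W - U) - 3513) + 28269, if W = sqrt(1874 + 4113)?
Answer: 35276 + sqrt(5987) ≈ 35353.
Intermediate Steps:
W = sqrt(5987) ≈ 77.376
((W - U) - 3513) + 28269 = ((sqrt(5987) - 1*(-10520)) - 3513) + 28269 = ((sqrt(5987) + 10520) - 3513) + 28269 = ((10520 + sqrt(5987)) - 3513) + 28269 = (7007 + sqrt(5987)) + 28269 = 35276 + sqrt(5987)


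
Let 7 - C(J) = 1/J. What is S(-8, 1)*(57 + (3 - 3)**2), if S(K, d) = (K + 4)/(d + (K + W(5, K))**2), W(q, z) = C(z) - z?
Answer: -14592/3313 ≈ -4.4045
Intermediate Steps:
C(J) = 7 - 1/J
W(q, z) = 7 - z - 1/z (W(q, z) = (7 - 1/z) - z = 7 - z - 1/z)
S(K, d) = (4 + K)/(d + (7 - 1/K)**2) (S(K, d) = (K + 4)/(d + (K + (7 - K - 1/K))**2) = (4 + K)/(d + (7 - 1/K)**2))
S(-8, 1)*(57 + (3 - 3)**2) = ((-8)**2*(4 - 8)/((-1 + 7*(-8))**2 + 1*(-8)**2))*(57 + (3 - 3)**2) = (64*(-4)/((-1 - 56)**2 + 1*64))*(57 + 0**2) = (64*(-4)/((-57)**2 + 64))*(57 + 0) = (64*(-4)/(3249 + 64))*57 = (64*(-4)/3313)*57 = (64*(1/3313)*(-4))*57 = -256/3313*57 = -14592/3313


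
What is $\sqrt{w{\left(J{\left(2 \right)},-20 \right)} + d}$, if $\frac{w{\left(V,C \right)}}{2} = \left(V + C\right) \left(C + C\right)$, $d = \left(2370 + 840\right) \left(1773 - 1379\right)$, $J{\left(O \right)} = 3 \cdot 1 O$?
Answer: $2 \sqrt{316465} \approx 1125.1$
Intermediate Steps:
$J{\left(O \right)} = 3 O$
$d = 1264740$ ($d = 3210 \cdot 394 = 1264740$)
$w{\left(V,C \right)} = 4 C \left(C + V\right)$ ($w{\left(V,C \right)} = 2 \left(V + C\right) \left(C + C\right) = 2 \left(C + V\right) 2 C = 2 \cdot 2 C \left(C + V\right) = 4 C \left(C + V\right)$)
$\sqrt{w{\left(J{\left(2 \right)},-20 \right)} + d} = \sqrt{4 \left(-20\right) \left(-20 + 3 \cdot 2\right) + 1264740} = \sqrt{4 \left(-20\right) \left(-20 + 6\right) + 1264740} = \sqrt{4 \left(-20\right) \left(-14\right) + 1264740} = \sqrt{1120 + 1264740} = \sqrt{1265860} = 2 \sqrt{316465}$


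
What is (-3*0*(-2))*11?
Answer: 0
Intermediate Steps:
(-3*0*(-2))*11 = (0*(-2))*11 = 0*11 = 0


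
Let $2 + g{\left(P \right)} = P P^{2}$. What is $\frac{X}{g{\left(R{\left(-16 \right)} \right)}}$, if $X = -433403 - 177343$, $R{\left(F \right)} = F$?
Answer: $\frac{101791}{683} \approx 149.04$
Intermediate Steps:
$X = -610746$
$g{\left(P \right)} = -2 + P^{3}$ ($g{\left(P \right)} = -2 + P P^{2} = -2 + P^{3}$)
$\frac{X}{g{\left(R{\left(-16 \right)} \right)}} = - \frac{610746}{-2 + \left(-16\right)^{3}} = - \frac{610746}{-2 - 4096} = - \frac{610746}{-4098} = \left(-610746\right) \left(- \frac{1}{4098}\right) = \frac{101791}{683}$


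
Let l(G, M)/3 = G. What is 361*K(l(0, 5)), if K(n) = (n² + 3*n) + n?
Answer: 0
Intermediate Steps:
l(G, M) = 3*G
K(n) = n² + 4*n
361*K(l(0, 5)) = 361*((3*0)*(4 + 3*0)) = 361*(0*(4 + 0)) = 361*(0*4) = 361*0 = 0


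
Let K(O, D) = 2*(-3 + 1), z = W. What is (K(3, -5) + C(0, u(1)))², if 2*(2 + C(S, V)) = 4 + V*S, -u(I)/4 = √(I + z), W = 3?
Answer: 16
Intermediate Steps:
z = 3
K(O, D) = -4 (K(O, D) = 2*(-2) = -4)
u(I) = -4*√(3 + I) (u(I) = -4*√(I + 3) = -4*√(3 + I))
C(S, V) = S*V/2 (C(S, V) = -2 + (4 + V*S)/2 = -2 + (4 + S*V)/2 = -2 + (2 + S*V/2) = S*V/2)
(K(3, -5) + C(0, u(1)))² = (-4 + (½)*0*(-4*√(3 + 1)))² = (-4 + (½)*0*(-4*√4))² = (-4 + (½)*0*(-4*2))² = (-4 + (½)*0*(-8))² = (-4 + 0)² = (-4)² = 16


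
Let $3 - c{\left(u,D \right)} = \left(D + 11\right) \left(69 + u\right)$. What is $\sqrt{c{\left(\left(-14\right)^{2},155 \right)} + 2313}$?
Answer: $i \sqrt{41674} \approx 204.14 i$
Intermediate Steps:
$c{\left(u,D \right)} = 3 - \left(11 + D\right) \left(69 + u\right)$ ($c{\left(u,D \right)} = 3 - \left(D + 11\right) \left(69 + u\right) = 3 - \left(11 + D\right) \left(69 + u\right)$)
$\sqrt{c{\left(\left(-14\right)^{2},155 \right)} + 2313} = \sqrt{\left(-756 - 10695 - 11 \left(-14\right)^{2} - 155 \left(-14\right)^{2}\right) + 2313} = \sqrt{\left(-756 - 10695 - 2156 - 155 \cdot 196\right) + 2313} = \sqrt{\left(-756 - 10695 - 2156 - 30380\right) + 2313} = \sqrt{-43987 + 2313} = \sqrt{-41674} = i \sqrt{41674}$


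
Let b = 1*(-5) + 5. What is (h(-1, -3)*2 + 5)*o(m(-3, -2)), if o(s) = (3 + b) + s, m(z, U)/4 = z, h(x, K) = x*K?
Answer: -99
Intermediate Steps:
h(x, K) = K*x
b = 0 (b = -5 + 5 = 0)
m(z, U) = 4*z
o(s) = 3 + s (o(s) = (3 + 0) + s = 3 + s)
(h(-1, -3)*2 + 5)*o(m(-3, -2)) = (-3*(-1)*2 + 5)*(3 + 4*(-3)) = (3*2 + 5)*(3 - 12) = (6 + 5)*(-9) = 11*(-9) = -99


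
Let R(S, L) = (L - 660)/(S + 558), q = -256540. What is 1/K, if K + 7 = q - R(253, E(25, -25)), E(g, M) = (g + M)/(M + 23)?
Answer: -811/208058957 ≈ -3.8979e-6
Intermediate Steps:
E(g, M) = (M + g)/(23 + M)
R(S, L) = (-660 + L)/(558 + S)
K = -208058957/811 (K = -7 + (-256540 - (-660 + (-25 + 25)/(23 - 25))/(558 + 253)) = -7 + (-256540 - (-660 + 0/(-2))/811) = -7 + (-256540 - (-660 - ½*0)/811) = -7 + (-256540 - (-660 + 0)/811) = -7 + (-256540 - (-660)/811) = -7 + (-256540 - 1*(-660/811)) = -7 + (-256540 + 660/811) = -7 - 208053280/811 = -208058957/811 ≈ -2.5655e+5)
1/K = 1/(-208058957/811) = -811/208058957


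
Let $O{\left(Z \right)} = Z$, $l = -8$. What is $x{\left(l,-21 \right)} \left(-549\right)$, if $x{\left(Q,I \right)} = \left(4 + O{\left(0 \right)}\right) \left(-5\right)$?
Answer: $10980$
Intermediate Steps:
$x{\left(Q,I \right)} = -20$ ($x{\left(Q,I \right)} = \left(4 + 0\right) \left(-5\right) = 4 \left(-5\right) = -20$)
$x{\left(l,-21 \right)} \left(-549\right) = \left(-20\right) \left(-549\right) = 10980$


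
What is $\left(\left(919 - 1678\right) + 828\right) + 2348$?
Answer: $2417$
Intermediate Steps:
$\left(\left(919 - 1678\right) + 828\right) + 2348 = \left(-759 + 828\right) + 2348 = 69 + 2348 = 2417$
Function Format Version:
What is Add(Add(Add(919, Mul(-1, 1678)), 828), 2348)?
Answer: 2417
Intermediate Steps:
Add(Add(Add(919, Mul(-1, 1678)), 828), 2348) = Add(Add(Add(919, -1678), 828), 2348) = Add(Add(-759, 828), 2348) = Add(69, 2348) = 2417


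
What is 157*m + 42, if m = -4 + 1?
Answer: -429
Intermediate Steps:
m = -3
157*m + 42 = 157*(-3) + 42 = -471 + 42 = -429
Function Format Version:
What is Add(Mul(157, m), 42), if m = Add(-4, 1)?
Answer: -429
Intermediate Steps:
m = -3
Add(Mul(157, m), 42) = Add(Mul(157, -3), 42) = Add(-471, 42) = -429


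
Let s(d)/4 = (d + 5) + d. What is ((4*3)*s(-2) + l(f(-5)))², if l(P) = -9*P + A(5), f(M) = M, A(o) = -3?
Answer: 8100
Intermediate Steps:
s(d) = 20 + 8*d (s(d) = 4*((d + 5) + d) = 4*((5 + d) + d) = 4*(5 + 2*d) = 20 + 8*d)
l(P) = -3 - 9*P (l(P) = -9*P - 3 = -3 - 9*P)
((4*3)*s(-2) + l(f(-5)))² = ((4*3)*(20 + 8*(-2)) + (-3 - 9*(-5)))² = (12*(20 - 16) + (-3 + 45))² = (12*4 + 42)² = (48 + 42)² = 90² = 8100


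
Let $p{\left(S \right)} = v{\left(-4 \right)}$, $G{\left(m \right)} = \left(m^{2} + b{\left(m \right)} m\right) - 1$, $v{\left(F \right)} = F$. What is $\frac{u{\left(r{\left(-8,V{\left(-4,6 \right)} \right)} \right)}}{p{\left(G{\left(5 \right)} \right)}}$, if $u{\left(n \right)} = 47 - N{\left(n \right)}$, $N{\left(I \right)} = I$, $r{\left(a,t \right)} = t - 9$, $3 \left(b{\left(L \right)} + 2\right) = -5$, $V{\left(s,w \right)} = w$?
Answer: $- \frac{25}{2} \approx -12.5$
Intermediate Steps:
$b{\left(L \right)} = - \frac{11}{3}$ ($b{\left(L \right)} = -2 + \frac{1}{3} \left(-5\right) = -2 - \frac{5}{3} = - \frac{11}{3}$)
$r{\left(a,t \right)} = -9 + t$ ($r{\left(a,t \right)} = t - 9 = -9 + t$)
$G{\left(m \right)} = -1 + m^{2} - \frac{11 m}{3}$ ($G{\left(m \right)} = \left(m^{2} - \frac{11 m}{3}\right) - 1 = -1 + m^{2} - \frac{11 m}{3}$)
$p{\left(S \right)} = -4$
$u{\left(n \right)} = 47 - n$
$\frac{u{\left(r{\left(-8,V{\left(-4,6 \right)} \right)} \right)}}{p{\left(G{\left(5 \right)} \right)}} = \frac{47 - \left(-9 + 6\right)}{-4} = \left(47 - -3\right) \left(- \frac{1}{4}\right) = \left(47 + 3\right) \left(- \frac{1}{4}\right) = 50 \left(- \frac{1}{4}\right) = - \frac{25}{2}$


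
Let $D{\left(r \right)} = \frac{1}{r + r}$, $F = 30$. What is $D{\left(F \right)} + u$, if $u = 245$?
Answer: $\frac{14701}{60} \approx 245.02$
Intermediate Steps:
$D{\left(r \right)} = \frac{1}{2 r}$
$D{\left(F \right)} + u = \frac{1}{2 \cdot 30} + 245 = \frac{1}{2} \cdot \frac{1}{30} + 245 = \frac{1}{60} + 245 = \frac{14701}{60}$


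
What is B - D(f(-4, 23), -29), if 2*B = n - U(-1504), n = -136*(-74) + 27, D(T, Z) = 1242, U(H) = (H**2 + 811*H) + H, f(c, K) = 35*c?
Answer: -1033161/2 ≈ -5.1658e+5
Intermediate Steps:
U(H) = H**2 + 812*H
n = 10091 (n = 10064 + 27 = 10091)
B = -1030677/2 (B = (10091 - (-1504)*(812 - 1504))/2 = (10091 - (-1504)*(-692))/2 = (10091 - 1*1040768)/2 = (10091 - 1040768)/2 = (1/2)*(-1030677) = -1030677/2 ≈ -5.1534e+5)
B - D(f(-4, 23), -29) = -1030677/2 - 1*1242 = -1030677/2 - 1242 = -1033161/2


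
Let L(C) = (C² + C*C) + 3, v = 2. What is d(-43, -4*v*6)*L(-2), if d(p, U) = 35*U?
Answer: -18480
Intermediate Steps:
L(C) = 3 + 2*C² (L(C) = (C² + C²) + 3 = 2*C² + 3 = 3 + 2*C²)
d(-43, -4*v*6)*L(-2) = (35*(-4*2*6))*(3 + 2*(-2)²) = (35*(-8*6))*(3 + 2*4) = (35*(-48))*(3 + 8) = -1680*11 = -18480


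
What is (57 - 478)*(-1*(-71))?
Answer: -29891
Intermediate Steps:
(57 - 478)*(-1*(-71)) = -421*71 = -29891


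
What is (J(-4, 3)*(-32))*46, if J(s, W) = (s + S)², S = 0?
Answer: -23552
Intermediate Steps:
J(s, W) = s² (J(s, W) = (s + 0)² = s²)
(J(-4, 3)*(-32))*46 = ((-4)²*(-32))*46 = (16*(-32))*46 = -512*46 = -23552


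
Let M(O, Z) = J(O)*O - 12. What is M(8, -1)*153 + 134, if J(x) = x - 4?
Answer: 3194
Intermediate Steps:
J(x) = -4 + x
M(O, Z) = -12 + O*(-4 + O) (M(O, Z) = (-4 + O)*O - 12 = O*(-4 + O) - 12 = -12 + O*(-4 + O))
M(8, -1)*153 + 134 = (-12 + 8*(-4 + 8))*153 + 134 = (-12 + 8*4)*153 + 134 = (-12 + 32)*153 + 134 = 20*153 + 134 = 3060 + 134 = 3194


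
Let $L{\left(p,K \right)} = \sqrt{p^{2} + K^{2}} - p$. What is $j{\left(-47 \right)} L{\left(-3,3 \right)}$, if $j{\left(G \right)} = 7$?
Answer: $21 + 21 \sqrt{2} \approx 50.698$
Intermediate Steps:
$L{\left(p,K \right)} = \sqrt{K^{2} + p^{2}} - p$
$j{\left(-47 \right)} L{\left(-3,3 \right)} = 7 \left(\sqrt{3^{2} + \left(-3\right)^{2}} - -3\right) = 7 \left(\sqrt{9 + 9} + 3\right) = 7 \left(\sqrt{18} + 3\right) = 7 \left(3 \sqrt{2} + 3\right) = 7 \left(3 + 3 \sqrt{2}\right) = 21 + 21 \sqrt{2}$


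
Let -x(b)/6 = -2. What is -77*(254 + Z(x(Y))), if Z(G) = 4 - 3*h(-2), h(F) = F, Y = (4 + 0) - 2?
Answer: -20328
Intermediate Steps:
Y = 2 (Y = 4 - 2 = 2)
x(b) = 12 (x(b) = -6*(-2) = 12)
Z(G) = 10 (Z(G) = 4 - 3*(-2) = 4 + 6 = 10)
-77*(254 + Z(x(Y))) = -77*(254 + 10) = -77*264 = -20328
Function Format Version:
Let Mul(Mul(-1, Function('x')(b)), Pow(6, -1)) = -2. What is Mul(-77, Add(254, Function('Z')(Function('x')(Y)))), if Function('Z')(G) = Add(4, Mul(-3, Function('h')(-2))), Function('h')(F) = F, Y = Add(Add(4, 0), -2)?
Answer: -20328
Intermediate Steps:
Y = 2 (Y = Add(4, -2) = 2)
Function('x')(b) = 12 (Function('x')(b) = Mul(-6, -2) = 12)
Function('Z')(G) = 10 (Function('Z')(G) = Add(4, Mul(-3, -2)) = Add(4, 6) = 10)
Mul(-77, Add(254, Function('Z')(Function('x')(Y)))) = Mul(-77, Add(254, 10)) = Mul(-77, 264) = -20328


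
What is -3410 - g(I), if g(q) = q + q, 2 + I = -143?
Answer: -3120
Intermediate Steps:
I = -145 (I = -2 - 143 = -145)
g(q) = 2*q
-3410 - g(I) = -3410 - 2*(-145) = -3410 - 1*(-290) = -3410 + 290 = -3120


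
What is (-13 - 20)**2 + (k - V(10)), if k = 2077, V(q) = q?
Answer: 3156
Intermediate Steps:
(-13 - 20)**2 + (k - V(10)) = (-13 - 20)**2 + (2077 - 1*10) = (-33)**2 + (2077 - 10) = 1089 + 2067 = 3156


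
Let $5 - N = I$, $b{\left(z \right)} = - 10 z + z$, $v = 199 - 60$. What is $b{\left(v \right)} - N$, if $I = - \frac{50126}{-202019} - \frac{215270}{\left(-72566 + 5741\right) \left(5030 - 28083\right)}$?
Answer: $- \frac{7105584832210876}{5658429968505} \approx -1255.8$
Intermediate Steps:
$v = 139$
$I = \frac{1403208231404}{5658429968505}$ ($I = \left(-50126\right) \left(- \frac{1}{202019}\right) - \frac{215270}{\left(-66825\right) \left(-23053\right)} = \frac{50126}{202019} - \frac{215270}{1540516725} = \frac{50126}{202019} - \frac{3914}{28009395} = \frac{1403208231404}{5658429968505} \approx 0.24799$)
$b{\left(z \right)} = - 9 z$
$N = \frac{26888941611121}{5658429968505}$ ($N = 5 - \frac{1403208231404}{5658429968505} = \frac{26888941611121}{5658429968505} \approx 4.752$)
$b{\left(v \right)} - N = \left(-9\right) 139 - \frac{26888941611121}{5658429968505} = -1251 - \frac{26888941611121}{5658429968505} = - \frac{7105584832210876}{5658429968505}$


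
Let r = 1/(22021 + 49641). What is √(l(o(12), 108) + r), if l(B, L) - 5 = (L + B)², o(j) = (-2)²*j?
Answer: √125001799732866/71662 ≈ 156.02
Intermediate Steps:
o(j) = 4*j
r = 1/71662 ≈ 1.3954e-5
l(B, L) = 5 + (B + L)² (l(B, L) = 5 + (L + B)² = 5 + (B + L)²)
√(l(o(12), 108) + r) = √((5 + (4*12 + 108)²) + 1/71662) = √((5 + (48 + 108)²) + 1/71662) = √((5 + 156²) + 1/71662) = √((5 + 24336) + 1/71662) = √(24341 + 1/71662) = √(1744324743/71662) = √125001799732866/71662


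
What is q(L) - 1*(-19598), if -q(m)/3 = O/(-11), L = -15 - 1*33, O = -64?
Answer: 215386/11 ≈ 19581.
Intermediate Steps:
L = -48 (L = -15 - 33 = -48)
q(m) = -192/11 (q(m) = -(-192)/(-11) = -(-192)*(-1)/11 = -3*64/11 = -192/11)
q(L) - 1*(-19598) = -192/11 - 1*(-19598) = -192/11 + 19598 = 215386/11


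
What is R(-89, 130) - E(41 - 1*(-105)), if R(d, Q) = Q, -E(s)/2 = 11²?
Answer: 372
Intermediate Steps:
E(s) = -242 (E(s) = -2*11² = -2*121 = -242)
R(-89, 130) - E(41 - 1*(-105)) = 130 - 1*(-242) = 130 + 242 = 372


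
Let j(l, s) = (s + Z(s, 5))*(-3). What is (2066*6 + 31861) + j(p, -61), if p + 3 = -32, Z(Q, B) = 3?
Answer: 44431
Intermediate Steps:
p = -35 (p = -3 - 32 = -35)
j(l, s) = -9 - 3*s (j(l, s) = (s + 3)*(-3) = (3 + s)*(-3) = -9 - 3*s)
(2066*6 + 31861) + j(p, -61) = (2066*6 + 31861) + (-9 - 3*(-61)) = (12396 + 31861) + (-9 + 183) = 44257 + 174 = 44431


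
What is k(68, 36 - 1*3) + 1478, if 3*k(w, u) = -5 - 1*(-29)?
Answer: 1486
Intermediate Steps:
k(w, u) = 8 (k(w, u) = (-5 - 1*(-29))/3 = (-5 + 29)/3 = (⅓)*24 = 8)
k(68, 36 - 1*3) + 1478 = 8 + 1478 = 1486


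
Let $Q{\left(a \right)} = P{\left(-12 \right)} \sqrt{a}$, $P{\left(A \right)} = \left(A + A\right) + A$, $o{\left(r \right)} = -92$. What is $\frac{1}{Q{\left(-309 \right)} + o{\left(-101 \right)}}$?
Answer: $\frac{i}{4 \left(- 23 i + 9 \sqrt{309}\right)} \approx -0.00022498 + 0.0015475 i$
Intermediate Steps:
$P{\left(A \right)} = 3 A$ ($P{\left(A \right)} = 2 A + A = 3 A$)
$Q{\left(a \right)} = - 36 \sqrt{a}$ ($Q{\left(a \right)} = 3 \left(-12\right) \sqrt{a} = - 36 \sqrt{a}$)
$\frac{1}{Q{\left(-309 \right)} + o{\left(-101 \right)}} = \frac{1}{- 36 \sqrt{-309} - 92} = \frac{1}{- 36 i \sqrt{309} - 92} = \frac{1}{-92 - 36 i \sqrt{309}}$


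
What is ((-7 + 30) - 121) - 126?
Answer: -224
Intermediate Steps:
((-7 + 30) - 121) - 126 = (23 - 121) - 126 = -98 - 126 = -224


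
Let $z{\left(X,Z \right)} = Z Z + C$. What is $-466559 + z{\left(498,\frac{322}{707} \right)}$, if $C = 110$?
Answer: $- \frac{4758244133}{10201} \approx -4.6645 \cdot 10^{5}$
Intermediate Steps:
$z{\left(X,Z \right)} = 110 + Z^{2}$ ($z{\left(X,Z \right)} = Z Z + 110 = Z^{2} + 110 = 110 + Z^{2}$)
$-466559 + z{\left(498,\frac{322}{707} \right)} = -466559 + \left(110 + \left(\frac{322}{707}\right)^{2}\right) = -466559 + \left(110 + \left(322 \cdot \frac{1}{707}\right)^{2}\right) = -466559 + \left(110 + \left(\frac{46}{101}\right)^{2}\right) = -466559 + \left(110 + \frac{2116}{10201}\right) = -466559 + \frac{1124226}{10201} = - \frac{4758244133}{10201}$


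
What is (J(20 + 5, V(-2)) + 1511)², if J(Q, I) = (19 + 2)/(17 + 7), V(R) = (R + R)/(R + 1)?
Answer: 146289025/64 ≈ 2.2858e+6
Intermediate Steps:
V(R) = 2*R/(1 + R) (V(R) = (2*R)/(1 + R) = 2*R/(1 + R))
J(Q, I) = 7/8 (J(Q, I) = 21/24 = 21*(1/24) = 7/8)
(J(20 + 5, V(-2)) + 1511)² = (7/8 + 1511)² = (12095/8)² = 146289025/64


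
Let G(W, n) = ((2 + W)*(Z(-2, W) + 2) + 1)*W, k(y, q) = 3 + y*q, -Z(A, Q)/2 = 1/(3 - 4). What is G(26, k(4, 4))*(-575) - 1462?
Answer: -1690812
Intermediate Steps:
Z(A, Q) = 2 (Z(A, Q) = -2/(3 - 4) = -2/(-1) = -2*(-1) = 2)
k(y, q) = 3 + q*y
G(W, n) = W*(9 + 4*W) (G(W, n) = ((2 + W)*(2 + 2) + 1)*W = ((2 + W)*4 + 1)*W = ((8 + 4*W) + 1)*W = (9 + 4*W)*W = W*(9 + 4*W))
G(26, k(4, 4))*(-575) - 1462 = (26*(9 + 4*26))*(-575) - 1462 = (26*(9 + 104))*(-575) - 1462 = (26*113)*(-575) - 1462 = 2938*(-575) - 1462 = -1689350 - 1462 = -1690812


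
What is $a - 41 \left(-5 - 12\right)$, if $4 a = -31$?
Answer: $\frac{2757}{4} \approx 689.25$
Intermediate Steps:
$a = - \frac{31}{4}$ ($a = \frac{1}{4} \left(-31\right) = - \frac{31}{4} \approx -7.75$)
$a - 41 \left(-5 - 12\right) = - \frac{31}{4} - 41 \left(-5 - 12\right) = - \frac{31}{4} - -697 = - \frac{31}{4} + 697 = \frac{2757}{4}$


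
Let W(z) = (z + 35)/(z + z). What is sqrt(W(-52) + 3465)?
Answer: sqrt(9369802)/52 ≈ 58.866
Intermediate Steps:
W(z) = (35 + z)/(2*z) (W(z) = (35 + z)/((2*z)) = (35 + z)*(1/(2*z)) = (35 + z)/(2*z))
sqrt(W(-52) + 3465) = sqrt((1/2)*(35 - 52)/(-52) + 3465) = sqrt((1/2)*(-1/52)*(-17) + 3465) = sqrt(17/104 + 3465) = sqrt(360377/104) = sqrt(9369802)/52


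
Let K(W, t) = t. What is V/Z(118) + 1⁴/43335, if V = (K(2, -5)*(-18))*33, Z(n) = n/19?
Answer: 1222697084/2556765 ≈ 478.22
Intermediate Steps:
Z(n) = n/19 (Z(n) = n*(1/19) = n/19)
V = 2970 (V = -5*(-18)*33 = 90*33 = 2970)
V/Z(118) + 1⁴/43335 = 2970/(((1/19)*118)) + 1⁴/43335 = 2970/(118/19) + 1*(1/43335) = 2970*(19/118) + 1/43335 = 28215/59 + 1/43335 = 1222697084/2556765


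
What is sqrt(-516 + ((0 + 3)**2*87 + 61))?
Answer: 2*sqrt(82) ≈ 18.111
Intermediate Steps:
sqrt(-516 + ((0 + 3)**2*87 + 61)) = sqrt(-516 + (3**2*87 + 61)) = sqrt(-516 + (9*87 + 61)) = sqrt(-516 + (783 + 61)) = sqrt(-516 + 844) = sqrt(328) = 2*sqrt(82)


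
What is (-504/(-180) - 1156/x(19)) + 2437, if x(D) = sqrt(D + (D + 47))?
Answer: 12199/5 - 68*sqrt(85)/5 ≈ 2314.4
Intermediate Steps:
x(D) = sqrt(47 + 2*D) (x(D) = sqrt(D + (47 + D)) = sqrt(47 + 2*D))
(-504/(-180) - 1156/x(19)) + 2437 = (-504/(-180) - 1156/sqrt(47 + 2*19)) + 2437 = (-504*(-1/180) - 1156/sqrt(47 + 38)) + 2437 = (14/5 - 1156*sqrt(85)/85) + 2437 = (14/5 - 68*sqrt(85)/5) + 2437 = 12199/5 - 68*sqrt(85)/5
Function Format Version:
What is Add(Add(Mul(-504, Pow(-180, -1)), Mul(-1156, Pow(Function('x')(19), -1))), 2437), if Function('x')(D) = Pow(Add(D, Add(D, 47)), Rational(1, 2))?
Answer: Add(Rational(12199, 5), Mul(Rational(-68, 5), Pow(85, Rational(1, 2)))) ≈ 2314.4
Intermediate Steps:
Function('x')(D) = Pow(Add(47, Mul(2, D)), Rational(1, 2)) (Function('x')(D) = Pow(Add(D, Add(47, D)), Rational(1, 2)) = Pow(Add(47, Mul(2, D)), Rational(1, 2)))
Add(Add(Mul(-504, Pow(-180, -1)), Mul(-1156, Pow(Function('x')(19), -1))), 2437) = Add(Add(Mul(-504, Pow(-180, -1)), Mul(-1156, Pow(Pow(Add(47, Mul(2, 19)), Rational(1, 2)), -1))), 2437) = Add(Add(Mul(-504, Rational(-1, 180)), Mul(-1156, Pow(Pow(Add(47, 38), Rational(1, 2)), -1))), 2437) = Add(Add(Rational(14, 5), Mul(-1156, Pow(Pow(85, Rational(1, 2)), -1))), 2437) = Add(Add(Rational(14, 5), Mul(-1156, Mul(Rational(1, 85), Pow(85, Rational(1, 2))))), 2437) = Add(Add(Rational(14, 5), Mul(Rational(-68, 5), Pow(85, Rational(1, 2)))), 2437) = Add(Rational(12199, 5), Mul(Rational(-68, 5), Pow(85, Rational(1, 2))))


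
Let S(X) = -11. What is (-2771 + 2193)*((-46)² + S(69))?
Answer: -1216690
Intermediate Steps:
(-2771 + 2193)*((-46)² + S(69)) = (-2771 + 2193)*((-46)² - 11) = -578*(2116 - 11) = -578*2105 = -1216690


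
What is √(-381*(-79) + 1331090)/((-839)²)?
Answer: √1361189/703921 ≈ 0.0016574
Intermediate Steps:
√(-381*(-79) + 1331090)/((-839)²) = √(30099 + 1331090)/703921 = √1361189*(1/703921) = √1361189/703921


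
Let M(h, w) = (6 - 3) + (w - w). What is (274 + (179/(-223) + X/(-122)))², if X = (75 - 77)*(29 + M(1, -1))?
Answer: 13863997986721/185041609 ≈ 74924.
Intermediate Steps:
M(h, w) = 3 (M(h, w) = 3 + 0 = 3)
X = -64 (X = (75 - 77)*(29 + 3) = -2*32 = -64)
(274 + (179/(-223) + X/(-122)))² = (274 + (179/(-223) - 64/(-122)))² = (274 + (179*(-1/223) - 64*(-1/122)))² = (274 + (-179/223 + 32/61))² = (274 - 3783/13603)² = (3723439/13603)² = 13863997986721/185041609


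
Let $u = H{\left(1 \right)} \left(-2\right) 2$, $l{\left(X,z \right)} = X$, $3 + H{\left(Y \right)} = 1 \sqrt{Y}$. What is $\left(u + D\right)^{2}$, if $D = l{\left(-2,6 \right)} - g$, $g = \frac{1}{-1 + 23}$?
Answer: $\frac{17161}{484} \approx 35.457$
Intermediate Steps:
$H{\left(Y \right)} = -3 + \sqrt{Y}$ ($H{\left(Y \right)} = -3 + 1 \sqrt{Y} = -3 + \sqrt{Y}$)
$g = \frac{1}{22} \approx 0.045455$
$u = 8$ ($u = \left(-3 + \sqrt{1}\right) \left(-2\right) 2 = \left(-3 + 1\right) \left(-2\right) 2 = \left(-2\right) \left(-2\right) 2 = 4 \cdot 2 = 8$)
$D = - \frac{45}{22}$ ($D = -2 - \frac{1}{22} = - \frac{45}{22} \approx -2.0455$)
$\left(u + D\right)^{2} = \left(8 - \frac{45}{22}\right)^{2} = \left(\frac{131}{22}\right)^{2} = \frac{17161}{484}$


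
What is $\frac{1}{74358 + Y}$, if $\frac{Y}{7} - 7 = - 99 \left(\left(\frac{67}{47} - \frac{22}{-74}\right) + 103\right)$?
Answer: $\frac{1739}{3189464} \approx 0.00054523$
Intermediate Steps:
$Y = - \frac{126119098}{1739}$ ($Y = 49 + 7 \left(- 99 \left(\left(\frac{67}{47} - \frac{22}{-74}\right) + 103\right)\right) = 49 + 7 \left(- 99 \left(\left(67 \cdot \frac{1}{47} - - \frac{11}{37}\right) + 103\right)\right) = 49 + 7 \left(- 99 \left(\left(\frac{67}{47} + \frac{11}{37}\right) + 103\right)\right) = 49 + 7 \left(- 99 \left(\frac{2996}{1739} + 103\right)\right) = 49 + 7 \left(\left(-99\right) \frac{182113}{1739}\right) = 49 + 7 \left(- \frac{18029187}{1739}\right) = 49 - \frac{126204309}{1739} = - \frac{126119098}{1739} \approx -72524.0$)
$\frac{1}{74358 + Y} = \frac{1}{74358 - \frac{126119098}{1739}} = \frac{1}{\frac{3189464}{1739}} = \frac{1739}{3189464}$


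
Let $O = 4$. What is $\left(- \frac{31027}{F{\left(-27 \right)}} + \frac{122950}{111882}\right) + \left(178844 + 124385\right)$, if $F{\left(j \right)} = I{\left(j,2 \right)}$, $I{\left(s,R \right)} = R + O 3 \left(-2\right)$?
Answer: $\frac{374921570615}{1230702} \approx 3.0464 \cdot 10^{5}$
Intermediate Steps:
$I{\left(s,R \right)} = -24 + R$ ($I{\left(s,R \right)} = R + 4 \cdot 3 \left(-2\right) = R + 12 \left(-2\right) = R - 24 = -24 + R$)
$F{\left(j \right)} = -22$ ($F{\left(j \right)} = -24 + 2 = -22$)
$\left(- \frac{31027}{F{\left(-27 \right)}} + \frac{122950}{111882}\right) + \left(178844 + 124385\right) = \left(- \frac{31027}{-22} + \frac{122950}{111882}\right) + \left(178844 + 124385\right) = \left(\left(-31027\right) \left(- \frac{1}{22}\right) + 122950 \cdot \frac{1}{111882}\right) + 303229 = \left(\frac{31027}{22} + \frac{61475}{55941}\right) + 303229 = \frac{1737033857}{1230702} + 303229 = \frac{374921570615}{1230702}$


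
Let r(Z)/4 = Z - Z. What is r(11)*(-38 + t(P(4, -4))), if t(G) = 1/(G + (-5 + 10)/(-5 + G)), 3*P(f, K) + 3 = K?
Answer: 0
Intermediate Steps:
P(f, K) = -1 + K/3
r(Z) = 0 (r(Z) = 4*(Z - Z) = 4*0 = 0)
t(G) = 1/(G + 5/(-5 + G))
r(11)*(-38 + t(P(4, -4))) = 0*(-38 + (-5 + (-1 + (1/3)*(-4)))/(5 + (-1 + (1/3)*(-4))**2 - 5*(-1 + (1/3)*(-4)))) = 0*(-38 + (-5 + (-1 - 4/3))/(5 + (-1 - 4/3)**2 - 5*(-1 - 4/3))) = 0*(-38 + (-5 - 7/3)/(5 + (-7/3)**2 - 5*(-7/3))) = 0*(-38 - 22/3/(5 + 49/9 + 35/3)) = 0*(-38 - 22/3/(199/9)) = 0*(-38 + (9/199)*(-22/3)) = 0*(-38 - 66/199) = 0*(-7628/199) = 0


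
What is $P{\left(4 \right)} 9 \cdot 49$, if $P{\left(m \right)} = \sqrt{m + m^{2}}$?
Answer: $882 \sqrt{5} \approx 1972.2$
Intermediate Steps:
$P{\left(4 \right)} 9 \cdot 49 = \sqrt{4 \left(1 + 4\right)} 9 \cdot 49 = \sqrt{4 \cdot 5} \cdot 9 \cdot 49 = \sqrt{20} \cdot 9 \cdot 49 = 2 \sqrt{5} \cdot 9 \cdot 49 = 18 \sqrt{5} \cdot 49 = 882 \sqrt{5}$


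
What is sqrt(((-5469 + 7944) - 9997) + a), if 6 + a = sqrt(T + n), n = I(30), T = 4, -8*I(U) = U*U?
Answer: sqrt(-30112 + 2*I*sqrt(434))/2 ≈ 0.060027 + 86.764*I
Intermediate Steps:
I(U) = -U**2/8 (I(U) = -U*U/8 = -U**2/8)
n = -225/2 (n = -1/8*30**2 = -1/8*900 = -225/2 ≈ -112.50)
a = -6 + I*sqrt(434)/2 (a = -6 + sqrt(4 - 225/2) = -6 + sqrt(-217/2) = -6 + I*sqrt(434)/2 ≈ -6.0 + 10.416*I)
sqrt(((-5469 + 7944) - 9997) + a) = sqrt(((-5469 + 7944) - 9997) + (-6 + I*sqrt(434)/2)) = sqrt((2475 - 9997) + (-6 + I*sqrt(434)/2)) = sqrt(-7522 + (-6 + I*sqrt(434)/2)) = sqrt(-7528 + I*sqrt(434)/2)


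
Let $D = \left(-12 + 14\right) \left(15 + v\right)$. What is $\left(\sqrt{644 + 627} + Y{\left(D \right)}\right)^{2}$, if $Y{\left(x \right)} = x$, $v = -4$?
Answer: $\left(22 + \sqrt{1271}\right)^{2} \approx 3323.6$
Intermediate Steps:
$D = 22$ ($D = \left(-12 + 14\right) \left(15 - 4\right) = 2 \cdot 11 = 22$)
$\left(\sqrt{644 + 627} + Y{\left(D \right)}\right)^{2} = \left(\sqrt{644 + 627} + 22\right)^{2} = \left(\sqrt{1271} + 22\right)^{2} = \left(22 + \sqrt{1271}\right)^{2}$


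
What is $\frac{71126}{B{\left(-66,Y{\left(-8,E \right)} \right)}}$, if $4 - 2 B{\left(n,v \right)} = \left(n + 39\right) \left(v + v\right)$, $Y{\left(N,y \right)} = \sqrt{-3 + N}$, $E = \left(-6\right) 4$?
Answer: $\frac{142252}{8023} - \frac{1920402 i \sqrt{11}}{8023} \approx 17.731 - 793.87 i$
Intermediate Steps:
$E = -24$
$B{\left(n,v \right)} = 2 - v \left(39 + n\right)$ ($B{\left(n,v \right)} = 2 - \frac{\left(n + 39\right) \left(v + v\right)}{2} = 2 - \frac{\left(39 + n\right) 2 v}{2} = 2 - \frac{2 v \left(39 + n\right)}{2} = 2 - v \left(39 + n\right)$)
$\frac{71126}{B{\left(-66,Y{\left(-8,E \right)} \right)}} = \frac{71126}{2 - 39 \sqrt{-3 - 8} - - 66 \sqrt{-3 - 8}} = \frac{71126}{2 - 39 \sqrt{-11} - - 66 \sqrt{-11}} = \frac{71126}{2 - 39 i \sqrt{11} - - 66 i \sqrt{11}} = \frac{71126}{2 - 39 i \sqrt{11} + 66 i \sqrt{11}} = \frac{71126}{2 + 27 i \sqrt{11}}$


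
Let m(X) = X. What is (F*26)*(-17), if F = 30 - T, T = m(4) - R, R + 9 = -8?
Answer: -3978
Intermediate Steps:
R = -17 (R = -9 - 8 = -17)
T = 21 (T = 4 - 1*(-17) = 4 + 17 = 21)
F = 9 (F = 30 - 1*21 = 30 - 21 = 9)
(F*26)*(-17) = (9*26)*(-17) = 234*(-17) = -3978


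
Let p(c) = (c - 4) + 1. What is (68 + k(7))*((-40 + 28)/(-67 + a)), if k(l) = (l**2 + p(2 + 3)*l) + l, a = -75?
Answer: 828/71 ≈ 11.662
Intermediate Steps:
p(c) = -3 + c (p(c) = (-4 + c) + 1 = -3 + c)
k(l) = l**2 + 3*l (k(l) = (l**2 + (-3 + (2 + 3))*l) + l = (l**2 + (-3 + 5)*l) + l = (l**2 + 2*l) + l = l**2 + 3*l)
(68 + k(7))*((-40 + 28)/(-67 + a)) = (68 + 7*(3 + 7))*((-40 + 28)/(-67 - 75)) = (68 + 7*10)*(-12/(-142)) = (68 + 70)*(-12*(-1/142)) = 138*(6/71) = 828/71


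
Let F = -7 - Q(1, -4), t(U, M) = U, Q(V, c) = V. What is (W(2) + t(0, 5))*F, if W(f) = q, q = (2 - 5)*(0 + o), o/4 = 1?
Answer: 96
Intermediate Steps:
o = 4 (o = 4*1 = 4)
q = -12 (q = (2 - 5)*(0 + 4) = -3*4 = -12)
W(f) = -12
F = -8 (F = -7 - 1*1 = -7 - 1 = -8)
(W(2) + t(0, 5))*F = (-12 + 0)*(-8) = -12*(-8) = 96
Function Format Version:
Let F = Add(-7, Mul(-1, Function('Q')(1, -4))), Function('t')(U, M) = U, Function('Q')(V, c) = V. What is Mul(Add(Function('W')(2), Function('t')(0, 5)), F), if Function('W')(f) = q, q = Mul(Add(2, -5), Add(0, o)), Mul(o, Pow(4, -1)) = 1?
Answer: 96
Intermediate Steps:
o = 4 (o = Mul(4, 1) = 4)
q = -12 (q = Mul(Add(2, -5), Add(0, 4)) = Mul(-3, 4) = -12)
Function('W')(f) = -12
F = -8 (F = Add(-7, Mul(-1, 1)) = Add(-7, -1) = -8)
Mul(Add(Function('W')(2), Function('t')(0, 5)), F) = Mul(Add(-12, 0), -8) = Mul(-12, -8) = 96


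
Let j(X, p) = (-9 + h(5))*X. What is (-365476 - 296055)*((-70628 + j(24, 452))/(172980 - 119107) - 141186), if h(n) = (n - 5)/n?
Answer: 5031726654563882/53873 ≈ 9.3400e+10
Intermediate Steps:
h(n) = (-5 + n)/n
j(X, p) = -9*X (j(X, p) = (-9 + (-5 + 5)/5)*X = (-9 + (⅕)*0)*X = (-9 + 0)*X = -9*X)
(-365476 - 296055)*((-70628 + j(24, 452))/(172980 - 119107) - 141186) = (-365476 - 296055)*((-70628 - 9*24)/(172980 - 119107) - 141186) = -661531*((-70628 - 216)/53873 - 141186) = -661531*(-70844*1/53873 - 141186) = -661531*(-70844/53873 - 141186) = -661531*(-7606184222/53873) = 5031726654563882/53873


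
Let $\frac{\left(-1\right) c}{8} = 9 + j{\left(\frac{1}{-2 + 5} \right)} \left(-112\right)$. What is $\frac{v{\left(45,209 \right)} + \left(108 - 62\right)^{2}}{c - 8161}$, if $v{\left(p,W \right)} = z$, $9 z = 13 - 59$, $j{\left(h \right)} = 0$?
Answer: $- \frac{18998}{74097} \approx -0.25639$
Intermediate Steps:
$z = - \frac{46}{9}$ ($z = \frac{13 - 59}{9} = \frac{1}{9} \left(-46\right) = - \frac{46}{9} \approx -5.1111$)
$v{\left(p,W \right)} = - \frac{46}{9}$
$c = -72$ ($c = - 8 \left(9 + 0 \left(-112\right)\right) = - 8 \left(9 + 0\right) = \left(-8\right) 9 = -72$)
$\frac{v{\left(45,209 \right)} + \left(108 - 62\right)^{2}}{c - 8161} = \frac{- \frac{46}{9} + \left(108 - 62\right)^{2}}{-72 - 8161} = \frac{- \frac{46}{9} + 46^{2}}{-8233} = \left(- \frac{46}{9} + 2116\right) \left(- \frac{1}{8233}\right) = \frac{18998}{9} \left(- \frac{1}{8233}\right) = - \frac{18998}{74097}$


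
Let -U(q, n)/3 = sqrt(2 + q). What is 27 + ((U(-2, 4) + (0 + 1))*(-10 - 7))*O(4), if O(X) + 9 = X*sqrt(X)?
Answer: 44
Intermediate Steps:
U(q, n) = -3*sqrt(2 + q)
O(X) = -9 + X**(3/2) (O(X) = -9 + X*sqrt(X) = -9 + X**(3/2))
27 + ((U(-2, 4) + (0 + 1))*(-10 - 7))*O(4) = 27 + ((-3*sqrt(2 - 2) + (0 + 1))*(-10 - 7))*(-9 + 4**(3/2)) = 27 + ((-3*sqrt(0) + 1)*(-17))*(-9 + 8) = 27 + ((-3*0 + 1)*(-17))*(-1) = 27 + ((0 + 1)*(-17))*(-1) = 27 + (1*(-17))*(-1) = 27 - 17*(-1) = 27 + 17 = 44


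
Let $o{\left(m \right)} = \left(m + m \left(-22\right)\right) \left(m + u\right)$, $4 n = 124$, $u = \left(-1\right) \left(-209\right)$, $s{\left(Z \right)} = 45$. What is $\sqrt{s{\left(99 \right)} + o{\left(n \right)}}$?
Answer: $3 i \sqrt{17355} \approx 395.22 i$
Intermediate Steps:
$u = 209$
$n = 31$ ($n = \frac{1}{4} \cdot 124 = 31$)
$o{\left(m \right)} = - 21 m \left(209 + m\right)$ ($o{\left(m \right)} = \left(m + m \left(-22\right)\right) \left(m + 209\right) = \left(m - 22 m\right) \left(209 + m\right) = - 21 m \left(209 + m\right)$)
$\sqrt{s{\left(99 \right)} + o{\left(n \right)}} = \sqrt{45 - 651 \left(209 + 31\right)} = \sqrt{45 - 651 \cdot 240} = \sqrt{45 - 156240} = \sqrt{-156195} = 3 i \sqrt{17355}$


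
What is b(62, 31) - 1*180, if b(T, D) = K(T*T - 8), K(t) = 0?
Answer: -180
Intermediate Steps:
b(T, D) = 0
b(62, 31) - 1*180 = 0 - 1*180 = 0 - 180 = -180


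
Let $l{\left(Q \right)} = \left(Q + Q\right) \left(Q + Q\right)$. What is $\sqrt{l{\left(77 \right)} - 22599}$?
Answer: $\sqrt{1117} \approx 33.422$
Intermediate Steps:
$l{\left(Q \right)} = 4 Q^{2}$ ($l{\left(Q \right)} = 2 Q 2 Q = 4 Q^{2}$)
$\sqrt{l{\left(77 \right)} - 22599} = \sqrt{4 \cdot 77^{2} - 22599} = \sqrt{4 \cdot 5929 - 22599} = \sqrt{23716 - 22599} = \sqrt{1117}$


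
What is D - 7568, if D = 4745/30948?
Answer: -234209719/30948 ≈ -7567.8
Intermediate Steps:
D = 4745/30948 (D = 4745*(1/30948) = 4745/30948 ≈ 0.15332)
D - 7568 = 4745/30948 - 7568 = -234209719/30948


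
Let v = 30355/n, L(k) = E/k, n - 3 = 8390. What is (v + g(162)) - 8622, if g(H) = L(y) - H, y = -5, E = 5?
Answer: -73702150/8393 ≈ -8781.4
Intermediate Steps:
n = 8393 (n = 3 + 8390 = 8393)
L(k) = 5/k
v = 30355/8393 ≈ 3.6167
g(H) = -1 - H (g(H) = 5/(-5) - H = 5*(-⅕) - H = -1 - H)
(v + g(162)) - 8622 = (30355/8393 + (-1 - 1*162)) - 8622 = (30355/8393 + (-1 - 162)) - 8622 = (30355/8393 - 163) - 8622 = -1337704/8393 - 8622 = -73702150/8393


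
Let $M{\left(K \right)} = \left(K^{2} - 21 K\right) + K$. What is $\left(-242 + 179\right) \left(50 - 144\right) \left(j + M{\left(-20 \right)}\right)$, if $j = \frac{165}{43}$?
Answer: $\frac{204693930}{43} \approx 4.7603 \cdot 10^{6}$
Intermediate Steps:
$j = \frac{165}{43}$ ($j = 165 \cdot \frac{1}{43} = \frac{165}{43} \approx 3.8372$)
$M{\left(K \right)} = K^{2} - 20 K$
$\left(-242 + 179\right) \left(50 - 144\right) \left(j + M{\left(-20 \right)}\right) = \left(-242 + 179\right) \left(50 - 144\right) \left(\frac{165}{43} - 20 \left(-20 - 20\right)\right) = \left(-63\right) \left(-94\right) \left(\frac{165}{43} - -800\right) = 5922 \left(\frac{165}{43} + 800\right) = 5922 \cdot \frac{34565}{43} = \frac{204693930}{43}$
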